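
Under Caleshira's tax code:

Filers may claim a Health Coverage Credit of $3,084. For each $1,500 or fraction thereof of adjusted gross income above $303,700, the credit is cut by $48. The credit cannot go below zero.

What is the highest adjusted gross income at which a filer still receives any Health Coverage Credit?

$399,700

After 64 increments the reduction is 64 × $48 = $3,072, leaving $12; one more increment wipes it out. Increment 64 ends at excess 64 × $1,500 = $96,000, so the highest qualifying income is $303,700 + $96,000 = $399,700.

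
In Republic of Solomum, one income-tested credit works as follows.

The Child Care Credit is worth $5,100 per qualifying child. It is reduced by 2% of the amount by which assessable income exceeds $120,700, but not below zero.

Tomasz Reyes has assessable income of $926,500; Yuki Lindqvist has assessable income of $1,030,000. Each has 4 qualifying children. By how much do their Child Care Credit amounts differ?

$2,070

Tomasz ($926,500): Child Care Credit: base = 4 × $5,100 = $20,400. 2% of the $805,800 excess over $120,700 is $16,116; credit = $20,400 − $16,116 = $4,284.
Yuki ($1,030,000): Child Care Credit: base = 4 × $5,100 = $20,400. 2% of the $909,300 excess over $120,700 is $18,186; credit = $20,400 − $18,186 = $2,214.
Difference: |$4,284 − $2,214| = $2,070.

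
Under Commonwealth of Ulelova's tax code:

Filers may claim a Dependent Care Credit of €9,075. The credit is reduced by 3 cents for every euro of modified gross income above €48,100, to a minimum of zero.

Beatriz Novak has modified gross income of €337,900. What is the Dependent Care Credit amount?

Dependent Care Credit: 3% of the €289,800 excess over €48,100 is €8,694; credit = €9,075 − €8,694 = €381.

€381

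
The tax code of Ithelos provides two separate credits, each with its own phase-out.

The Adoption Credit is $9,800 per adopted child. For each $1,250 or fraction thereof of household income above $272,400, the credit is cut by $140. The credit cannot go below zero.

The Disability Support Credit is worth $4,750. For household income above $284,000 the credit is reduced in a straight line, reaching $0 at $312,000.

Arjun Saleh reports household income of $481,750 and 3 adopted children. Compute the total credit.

$5,880

Adoption Credit: base = 3 × $9,800 = $29,400. income exceeds $272,400 by $209,350, which is 168 full-or-partial $1,250 increments; reduction = 168 × $140 = $23,520, leaving $5,880.
Disability Support Credit: $481,750 is at or above $312,000, so the credit is $0.
Total: $5,880 + $0 = $5,880.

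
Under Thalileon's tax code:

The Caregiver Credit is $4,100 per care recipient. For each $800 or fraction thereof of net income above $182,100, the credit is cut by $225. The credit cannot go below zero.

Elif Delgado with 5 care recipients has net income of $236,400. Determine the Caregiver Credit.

$5,200

Caregiver Credit: base = 5 × $4,100 = $20,500. income exceeds $182,100 by $54,300, which is 68 full-or-partial $800 increments; reduction = 68 × $225 = $15,300, leaving $5,200.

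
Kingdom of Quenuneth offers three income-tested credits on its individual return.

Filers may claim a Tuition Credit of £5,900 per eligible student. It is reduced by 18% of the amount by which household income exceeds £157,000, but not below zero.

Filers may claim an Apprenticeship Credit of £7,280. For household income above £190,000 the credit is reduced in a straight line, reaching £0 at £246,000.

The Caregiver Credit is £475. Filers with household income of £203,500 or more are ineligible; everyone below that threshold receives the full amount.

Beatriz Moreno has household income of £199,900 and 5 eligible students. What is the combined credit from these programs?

£28,246

Tuition Credit: base = 5 × £5,900 = £29,500. 18% of the £42,900 excess over £157,000 is £7,722; credit = £29,500 − £7,722 = £21,778.
Apprenticeship Credit: £199,900 is £9,900 into a £56,000 phase-out range, leaving 46,100/56,000 of the credit: £7,280 × 46,100/56,000 = £5,993.
Caregiver Credit: £199,900 is below the £203,500 cutoff, so the full £475 applies.
Total: £21,778 + £5,993 + £475 = £28,246.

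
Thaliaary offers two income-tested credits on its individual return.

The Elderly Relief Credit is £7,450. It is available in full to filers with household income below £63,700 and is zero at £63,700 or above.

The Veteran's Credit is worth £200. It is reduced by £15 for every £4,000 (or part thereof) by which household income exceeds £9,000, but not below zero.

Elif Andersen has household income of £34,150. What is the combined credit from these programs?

Elderly Relief Credit: £34,150 is below the £63,700 cutoff, so the full £7,450 applies.
Veteran's Credit: income exceeds £9,000 by £25,150, which is 7 full-or-partial £4,000 increments; reduction = 7 × £15 = £105, leaving £95.
Total: £7,450 + £95 = £7,545.

£7,545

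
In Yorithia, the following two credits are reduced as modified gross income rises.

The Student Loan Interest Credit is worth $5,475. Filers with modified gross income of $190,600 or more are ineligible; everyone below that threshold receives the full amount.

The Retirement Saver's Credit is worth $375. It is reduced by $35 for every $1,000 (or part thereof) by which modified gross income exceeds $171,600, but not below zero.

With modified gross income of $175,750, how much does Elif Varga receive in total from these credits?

$5,675

Student Loan Interest Credit: $175,750 is below the $190,600 cutoff, so the full $5,475 applies.
Retirement Saver's Credit: income exceeds $171,600 by $4,150, which is 5 full-or-partial $1,000 increments; reduction = 5 × $35 = $175, leaving $200.
Total: $5,475 + $200 = $5,675.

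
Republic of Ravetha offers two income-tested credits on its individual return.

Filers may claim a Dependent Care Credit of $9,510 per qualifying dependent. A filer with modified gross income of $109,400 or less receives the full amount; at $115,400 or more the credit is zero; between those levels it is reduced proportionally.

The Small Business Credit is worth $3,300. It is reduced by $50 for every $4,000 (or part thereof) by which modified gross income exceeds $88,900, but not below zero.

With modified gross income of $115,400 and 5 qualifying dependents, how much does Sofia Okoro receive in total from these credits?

$2,950

Dependent Care Credit: base = 5 × $9,510 = $47,550. $115,400 is at or above $115,400, so the credit is $0.
Small Business Credit: income exceeds $88,900 by $26,500, which is 7 full-or-partial $4,000 increments; reduction = 7 × $50 = $350, leaving $2,950.
Total: $0 + $2,950 = $2,950.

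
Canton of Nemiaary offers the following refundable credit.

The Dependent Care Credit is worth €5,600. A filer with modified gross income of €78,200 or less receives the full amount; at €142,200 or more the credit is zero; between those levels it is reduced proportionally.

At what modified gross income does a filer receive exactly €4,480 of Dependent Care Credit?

€4,480 is 4,480/5,600 of the full €5,600, so 1,120/5,600 of the €64,000 range has been used: income = €78,200 + €64,000 × 1,120/5,600 = €91,000.

€91,000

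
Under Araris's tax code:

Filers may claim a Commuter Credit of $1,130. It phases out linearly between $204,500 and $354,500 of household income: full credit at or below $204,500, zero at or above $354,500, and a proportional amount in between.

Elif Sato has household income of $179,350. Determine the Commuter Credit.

Commuter Credit: $179,350 is at or below the $204,500 threshold, so the full $1,130 applies.

$1,130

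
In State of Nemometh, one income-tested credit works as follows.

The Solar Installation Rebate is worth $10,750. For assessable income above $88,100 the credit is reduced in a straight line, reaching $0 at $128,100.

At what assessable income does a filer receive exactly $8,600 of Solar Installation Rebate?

$8,600 is 8,600/10,750 of the full $10,750, so 2,150/10,750 of the $40,000 range has been used: income = $88,100 + $40,000 × 2,150/10,750 = $96,100.

$96,100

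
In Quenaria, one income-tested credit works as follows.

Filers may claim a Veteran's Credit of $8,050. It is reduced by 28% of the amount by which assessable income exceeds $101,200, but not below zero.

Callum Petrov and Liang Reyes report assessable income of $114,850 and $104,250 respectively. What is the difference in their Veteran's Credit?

Callum ($114,850): Veteran's Credit: 28% of the $13,650 excess over $101,200 is $3,822; credit = $8,050 − $3,822 = $4,228.
Liang ($104,250): Veteran's Credit: 28% of the $3,050 excess over $101,200 is $854; credit = $8,050 − $854 = $7,196.
Difference: |$4,228 − $7,196| = $2,968.

$2,968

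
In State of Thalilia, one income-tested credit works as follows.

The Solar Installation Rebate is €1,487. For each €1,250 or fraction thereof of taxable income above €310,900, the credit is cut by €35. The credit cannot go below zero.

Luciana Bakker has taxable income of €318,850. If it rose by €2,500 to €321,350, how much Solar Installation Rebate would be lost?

At €318,850 — income exceeds €310,900 by €7,950, which is 7 full-or-partial €1,250 increments; reduction = 7 × €35 = €245, leaving €1,242.
At €321,350 — income exceeds €310,900 by €10,450, which is 9 full-or-partial €1,250 increments; reduction = 9 × €35 = €315, leaving €1,172.
Lost: €1,242 − €1,172 = €70.

€70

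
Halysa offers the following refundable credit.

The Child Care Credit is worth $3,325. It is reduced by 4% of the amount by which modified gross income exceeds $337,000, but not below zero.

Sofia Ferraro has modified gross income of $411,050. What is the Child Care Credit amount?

$363

Child Care Credit: 4% of the $74,050 excess over $337,000 is $2,962; credit = $3,325 − $2,962 = $363.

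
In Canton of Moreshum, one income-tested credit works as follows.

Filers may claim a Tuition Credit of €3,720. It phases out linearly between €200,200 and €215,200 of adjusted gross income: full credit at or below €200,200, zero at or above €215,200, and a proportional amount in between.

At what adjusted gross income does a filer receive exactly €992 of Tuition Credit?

€211,200

€992 is 992/3,720 of the full €3,720, so 2,728/3,720 of the €15,000 range has been used: income = €200,200 + €15,000 × 2,728/3,720 = €211,200.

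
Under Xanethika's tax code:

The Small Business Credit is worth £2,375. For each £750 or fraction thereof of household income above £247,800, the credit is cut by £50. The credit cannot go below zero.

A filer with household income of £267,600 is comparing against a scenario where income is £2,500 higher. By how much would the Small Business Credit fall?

£150

At £267,600 — income exceeds £247,800 by £19,800, which is 27 full-or-partial £750 increments; reduction = 27 × £50 = £1,350, leaving £1,025.
At £270,100 — income exceeds £247,800 by £22,300, which is 30 full-or-partial £750 increments; reduction = 30 × £50 = £1,500, leaving £875.
Lost: £1,025 − £875 = £150.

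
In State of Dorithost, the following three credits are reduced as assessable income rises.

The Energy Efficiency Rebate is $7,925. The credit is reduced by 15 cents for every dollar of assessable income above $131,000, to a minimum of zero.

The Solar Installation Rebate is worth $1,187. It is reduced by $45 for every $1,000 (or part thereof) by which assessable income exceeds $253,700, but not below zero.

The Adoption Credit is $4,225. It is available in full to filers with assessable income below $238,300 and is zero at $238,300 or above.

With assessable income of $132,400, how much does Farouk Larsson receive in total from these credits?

Energy Efficiency Rebate: 15% of the $1,400 excess over $131,000 is $210; credit = $7,925 − $210 = $7,715.
Solar Installation Rebate: $132,400 is at or below the $253,700 threshold, so the full $1,187 applies.
Adoption Credit: $132,400 is below the $238,300 cutoff, so the full $4,225 applies.
Total: $7,715 + $1,187 + $4,225 = $13,127.

$13,127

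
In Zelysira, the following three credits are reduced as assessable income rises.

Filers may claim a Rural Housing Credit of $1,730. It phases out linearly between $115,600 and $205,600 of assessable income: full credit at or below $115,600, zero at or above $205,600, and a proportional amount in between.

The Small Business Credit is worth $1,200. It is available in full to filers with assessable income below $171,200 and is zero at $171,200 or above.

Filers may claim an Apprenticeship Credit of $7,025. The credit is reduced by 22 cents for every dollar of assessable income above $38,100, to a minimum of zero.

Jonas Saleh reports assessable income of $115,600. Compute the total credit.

$2,930

Rural Housing Credit: $115,600 is at or below the $115,600 threshold, so the full $1,730 applies.
Small Business Credit: $115,600 is below the $171,200 cutoff, so the full $1,200 applies.
Apprenticeship Credit: 22% of the $77,500 excess over $38,100 is $17,050 ≥ base, so the credit is $0.
Total: $1,730 + $1,200 + $0 = $2,930.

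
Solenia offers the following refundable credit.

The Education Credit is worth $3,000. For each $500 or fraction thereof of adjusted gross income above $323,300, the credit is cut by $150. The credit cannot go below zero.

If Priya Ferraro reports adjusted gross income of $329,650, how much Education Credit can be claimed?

Education Credit: income exceeds $323,300 by $6,350, which is 13 full-or-partial $500 increments; reduction = 13 × $150 = $1,950, leaving $1,050.

$1,050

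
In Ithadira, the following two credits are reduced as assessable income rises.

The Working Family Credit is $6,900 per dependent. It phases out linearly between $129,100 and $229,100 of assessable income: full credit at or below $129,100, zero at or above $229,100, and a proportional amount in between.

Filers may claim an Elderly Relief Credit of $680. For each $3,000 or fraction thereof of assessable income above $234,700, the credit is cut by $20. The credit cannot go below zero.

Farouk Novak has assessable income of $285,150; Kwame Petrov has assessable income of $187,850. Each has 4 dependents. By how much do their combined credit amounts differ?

Farouk ($285,150): Working Family Credit: base = 4 × $6,900 = $27,600. $285,150 is at or above $229,100, so the credit is $0. Elderly Relief Credit: income exceeds $234,700 by $50,450, which is 17 full-or-partial $3,000 increments; reduction = 17 × $20 = $340, leaving $340. total $0 + $340 = $340
Kwame ($187,850): Working Family Credit: base = 4 × $6,900 = $27,600. $187,850 is $58,750 into a $100,000 phase-out range, leaving 41,250/100,000 of the credit: $27,600 × 41,250/100,000 = $11,385. Elderly Relief Credit: $187,850 is at or below the $234,700 threshold, so the full $680 applies. total $11,385 + $680 = $12,065
Difference: |$340 − $12,065| = $11,725.

$11,725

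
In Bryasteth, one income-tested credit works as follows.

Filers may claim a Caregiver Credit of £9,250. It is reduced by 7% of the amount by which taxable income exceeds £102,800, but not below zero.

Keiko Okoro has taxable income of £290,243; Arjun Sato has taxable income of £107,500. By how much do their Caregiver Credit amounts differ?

Keiko (£290,243): Caregiver Credit: 7% of the £187,443 excess over £102,800 is £13,121.01 ≥ base, so the credit is £0.
Arjun (£107,500): Caregiver Credit: 7% of the £4,700 excess over £102,800 is £329; credit = £9,250 − £329 = £8,921.
Difference: |£0 − £8,921| = £8,921.

£8,921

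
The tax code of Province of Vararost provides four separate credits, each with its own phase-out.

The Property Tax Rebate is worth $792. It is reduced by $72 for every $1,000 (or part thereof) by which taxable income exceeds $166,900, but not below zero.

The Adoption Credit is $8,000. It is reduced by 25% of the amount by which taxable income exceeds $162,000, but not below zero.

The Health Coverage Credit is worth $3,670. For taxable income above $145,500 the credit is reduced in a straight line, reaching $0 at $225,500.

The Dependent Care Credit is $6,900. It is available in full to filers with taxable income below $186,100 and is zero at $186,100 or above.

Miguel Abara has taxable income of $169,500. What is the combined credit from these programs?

$16,170

Property Tax Rebate: income exceeds $166,900 by $2,600, which is 3 full-or-partial $1,000 increments; reduction = 3 × $72 = $216, leaving $576.
Adoption Credit: 25% of the $7,500 excess over $162,000 is $1,875; credit = $8,000 − $1,875 = $6,125.
Health Coverage Credit: $169,500 is $24,000 into a $80,000 phase-out range, leaving 56,000/80,000 of the credit: $3,670 × 56,000/80,000 = $2,569.
Dependent Care Credit: $169,500 is below the $186,100 cutoff, so the full $6,900 applies.
Total: $576 + $6,125 + $2,569 + $6,900 = $16,170.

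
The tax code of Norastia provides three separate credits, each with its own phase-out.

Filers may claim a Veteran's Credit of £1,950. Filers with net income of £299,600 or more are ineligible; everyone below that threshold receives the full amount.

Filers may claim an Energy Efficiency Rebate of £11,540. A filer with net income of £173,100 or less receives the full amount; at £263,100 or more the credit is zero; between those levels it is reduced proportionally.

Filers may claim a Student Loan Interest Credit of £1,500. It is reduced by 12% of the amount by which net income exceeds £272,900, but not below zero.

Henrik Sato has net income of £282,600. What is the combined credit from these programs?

£2,286

Veteran's Credit: £282,600 is below the £299,600 cutoff, so the full £1,950 applies.
Energy Efficiency Rebate: £282,600 is at or above £263,100, so the credit is £0.
Student Loan Interest Credit: 12% of the £9,700 excess over £272,900 is £1,164; credit = £1,500 − £1,164 = £336.
Total: £1,950 + £0 + £336 = £2,286.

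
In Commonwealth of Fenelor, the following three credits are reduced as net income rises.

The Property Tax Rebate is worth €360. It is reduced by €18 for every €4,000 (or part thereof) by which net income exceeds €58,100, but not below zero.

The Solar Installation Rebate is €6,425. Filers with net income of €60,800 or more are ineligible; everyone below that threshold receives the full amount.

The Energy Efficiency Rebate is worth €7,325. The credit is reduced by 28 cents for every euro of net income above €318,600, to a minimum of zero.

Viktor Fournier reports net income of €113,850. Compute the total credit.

Property Tax Rebate: income exceeds €58,100 by €55,750, which is 14 full-or-partial €4,000 increments; reduction = 14 × €18 = €252, leaving €108.
Solar Installation Rebate: €113,850 meets or exceeds the €60,800 cutoff, so the credit is €0.
Energy Efficiency Rebate: €113,850 is at or below the €318,600 threshold, so the full €7,325 applies.
Total: €108 + €0 + €7,325 = €7,433.

€7,433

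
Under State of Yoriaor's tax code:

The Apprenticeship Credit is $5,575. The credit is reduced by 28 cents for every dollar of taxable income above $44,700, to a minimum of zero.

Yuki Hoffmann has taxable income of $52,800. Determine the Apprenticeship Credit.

Apprenticeship Credit: 28% of the $8,100 excess over $44,700 is $2,268; credit = $5,575 − $2,268 = $3,307.

$3,307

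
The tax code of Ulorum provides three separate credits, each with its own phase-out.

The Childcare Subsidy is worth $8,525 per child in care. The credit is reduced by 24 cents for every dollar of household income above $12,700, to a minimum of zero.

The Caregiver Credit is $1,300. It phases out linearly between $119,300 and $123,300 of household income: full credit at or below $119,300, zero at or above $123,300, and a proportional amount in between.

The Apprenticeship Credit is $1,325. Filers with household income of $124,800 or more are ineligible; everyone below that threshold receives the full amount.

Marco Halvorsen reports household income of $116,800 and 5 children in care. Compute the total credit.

$20,266

Childcare Subsidy: base = 5 × $8,525 = $42,625. 24% of the $104,100 excess over $12,700 is $24,984; credit = $42,625 − $24,984 = $17,641.
Caregiver Credit: $116,800 is at or below the $119,300 threshold, so the full $1,300 applies.
Apprenticeship Credit: $116,800 is below the $124,800 cutoff, so the full $1,325 applies.
Total: $17,641 + $1,300 + $1,325 = $20,266.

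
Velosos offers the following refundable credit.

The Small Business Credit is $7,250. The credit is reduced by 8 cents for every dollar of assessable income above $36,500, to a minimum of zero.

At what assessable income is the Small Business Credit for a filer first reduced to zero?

The credit falls by 8% of each dollar above $36,500, so it reaches zero when the excess is $7,250 / 8% = $90,625: income = $36,500 + $90,625 = $127,125.

$127,125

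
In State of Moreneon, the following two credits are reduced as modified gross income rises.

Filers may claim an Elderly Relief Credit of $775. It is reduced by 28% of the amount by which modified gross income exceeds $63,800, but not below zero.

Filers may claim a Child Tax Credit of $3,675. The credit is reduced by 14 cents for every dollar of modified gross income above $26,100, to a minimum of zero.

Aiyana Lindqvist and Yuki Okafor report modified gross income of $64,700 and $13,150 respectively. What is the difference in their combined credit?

Aiyana ($64,700): Elderly Relief Credit: 28% of the $900 excess over $63,800 is $252; credit = $775 − $252 = $523. Child Tax Credit: 14% of the $38,600 excess over $26,100 is $5,404 ≥ base, so the credit is $0. total $523 + $0 = $523
Yuki ($13,150): Elderly Relief Credit: $13,150 is at or below the $63,800 threshold, so the full $775 applies. Child Tax Credit: $13,150 is at or below the $26,100 threshold, so the full $3,675 applies. total $775 + $3,675 = $4,450
Difference: |$523 − $4,450| = $3,927.

$3,927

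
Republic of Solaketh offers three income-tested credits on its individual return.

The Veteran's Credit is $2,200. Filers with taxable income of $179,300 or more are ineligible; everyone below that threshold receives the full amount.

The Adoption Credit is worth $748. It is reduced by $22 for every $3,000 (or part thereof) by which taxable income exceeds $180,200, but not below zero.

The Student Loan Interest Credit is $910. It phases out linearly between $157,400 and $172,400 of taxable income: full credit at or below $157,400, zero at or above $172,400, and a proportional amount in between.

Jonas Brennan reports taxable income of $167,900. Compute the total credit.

$3,221

Veteran's Credit: $167,900 is below the $179,300 cutoff, so the full $2,200 applies.
Adoption Credit: $167,900 is at or below the $180,200 threshold, so the full $748 applies.
Student Loan Interest Credit: $167,900 is $10,500 into a $15,000 phase-out range, leaving 4,500/15,000 of the credit: $910 × 4,500/15,000 = $273.
Total: $2,200 + $748 + $273 = $3,221.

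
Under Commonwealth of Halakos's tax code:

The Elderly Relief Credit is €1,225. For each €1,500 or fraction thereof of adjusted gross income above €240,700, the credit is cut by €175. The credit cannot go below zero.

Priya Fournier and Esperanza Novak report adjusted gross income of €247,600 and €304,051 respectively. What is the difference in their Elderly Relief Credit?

€350

Priya (€247,600): Elderly Relief Credit: income exceeds €240,700 by €6,900, which is 5 full-or-partial €1,500 increments; reduction = 5 × €175 = €875, leaving €350.
Esperanza (€304,051): Elderly Relief Credit: income exceeds €240,700 by €63,351 → 43 increments × €175 = €7,525 ≥ base, so the credit is €0.
Difference: |€350 − €0| = €350.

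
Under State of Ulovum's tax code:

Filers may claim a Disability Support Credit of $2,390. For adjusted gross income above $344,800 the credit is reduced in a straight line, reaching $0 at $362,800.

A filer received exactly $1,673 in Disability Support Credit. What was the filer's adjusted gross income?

$350,200

$1,673 is 1,673/2,390 of the full $2,390, so 717/2,390 of the $18,000 range has been used: income = $344,800 + $18,000 × 717/2,390 = $350,200.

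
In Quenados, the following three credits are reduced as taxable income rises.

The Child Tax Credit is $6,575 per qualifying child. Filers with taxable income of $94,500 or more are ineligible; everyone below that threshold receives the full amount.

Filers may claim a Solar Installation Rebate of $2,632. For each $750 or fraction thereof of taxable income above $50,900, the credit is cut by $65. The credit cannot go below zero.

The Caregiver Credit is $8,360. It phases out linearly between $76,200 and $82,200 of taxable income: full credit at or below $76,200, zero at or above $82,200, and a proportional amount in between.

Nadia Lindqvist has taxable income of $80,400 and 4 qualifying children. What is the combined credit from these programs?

Child Tax Credit: base = 4 × $6,575 = $26,300. $80,400 is below the $94,500 cutoff, so the full $26,300 applies.
Solar Installation Rebate: income exceeds $50,900 by $29,500, which is 40 full-or-partial $750 increments; reduction = 40 × $65 = $2,600, leaving $32.
Caregiver Credit: $80,400 is $4,200 into a $6,000 phase-out range, leaving 1,800/6,000 of the credit: $8,360 × 1,800/6,000 = $2,508.
Total: $26,300 + $32 + $2,508 = $28,840.

$28,840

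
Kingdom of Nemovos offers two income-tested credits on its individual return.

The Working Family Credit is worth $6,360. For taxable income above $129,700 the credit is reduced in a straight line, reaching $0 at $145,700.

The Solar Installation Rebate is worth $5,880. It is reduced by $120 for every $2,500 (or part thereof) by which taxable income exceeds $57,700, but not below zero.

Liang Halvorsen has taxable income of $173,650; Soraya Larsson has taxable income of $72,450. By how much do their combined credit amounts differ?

Liang ($173,650): Working Family Credit: $173,650 is at or above $145,700, so the credit is $0. Solar Installation Rebate: income exceeds $57,700 by $115,950, which is 47 full-or-partial $2,500 increments; reduction = 47 × $120 = $5,640, leaving $240. total $0 + $240 = $240
Soraya ($72,450): Working Family Credit: $72,450 is at or below the $129,700 threshold, so the full $6,360 applies. Solar Installation Rebate: income exceeds $57,700 by $14,750, which is 6 full-or-partial $2,500 increments; reduction = 6 × $120 = $720, leaving $5,160. total $6,360 + $5,160 = $11,520
Difference: |$240 − $11,520| = $11,280.

$11,280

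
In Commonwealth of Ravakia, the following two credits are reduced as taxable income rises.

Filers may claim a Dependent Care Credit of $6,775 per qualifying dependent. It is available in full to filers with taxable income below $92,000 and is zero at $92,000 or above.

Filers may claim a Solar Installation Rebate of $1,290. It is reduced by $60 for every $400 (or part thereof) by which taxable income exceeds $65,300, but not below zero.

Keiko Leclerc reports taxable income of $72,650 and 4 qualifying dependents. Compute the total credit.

Dependent Care Credit: base = 4 × $6,775 = $27,100. $72,650 is below the $92,000 cutoff, so the full $27,100 applies.
Solar Installation Rebate: income exceeds $65,300 by $7,350, which is 19 full-or-partial $400 increments; reduction = 19 × $60 = $1,140, leaving $150.
Total: $27,100 + $150 = $27,250.

$27,250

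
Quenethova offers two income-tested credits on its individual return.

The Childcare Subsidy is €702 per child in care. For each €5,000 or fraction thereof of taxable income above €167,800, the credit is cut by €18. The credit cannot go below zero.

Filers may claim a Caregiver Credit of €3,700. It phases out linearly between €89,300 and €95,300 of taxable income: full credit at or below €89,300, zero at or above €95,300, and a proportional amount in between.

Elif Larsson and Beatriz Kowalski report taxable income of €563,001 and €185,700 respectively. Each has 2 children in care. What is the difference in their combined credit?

€1,332

Elif (€563,001): Childcare Subsidy: base = 2 × €702 = €1,404. income exceeds €167,800 by €395,201 → 80 increments × €18 = €1,440 ≥ base, so the credit is €0. Caregiver Credit: €563,001 is at or above €95,300, so the credit is €0. total €0 + €0 = €0
Beatriz (€185,700): Childcare Subsidy: base = 2 × €702 = €1,404. income exceeds €167,800 by €17,900, which is 4 full-or-partial €5,000 increments; reduction = 4 × €18 = €72, leaving €1,332. Caregiver Credit: €185,700 is at or above €95,300, so the credit is €0. total €1,332 + €0 = €1,332
Difference: |€0 − €1,332| = €1,332.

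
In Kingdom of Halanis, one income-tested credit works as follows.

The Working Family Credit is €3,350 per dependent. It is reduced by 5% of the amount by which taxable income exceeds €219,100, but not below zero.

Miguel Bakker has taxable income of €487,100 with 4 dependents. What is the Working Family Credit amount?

Working Family Credit: base = 4 × €3,350 = €13,400. 5% of the €268,000 excess over €219,100 is €13,400 ≥ base, so the credit is €0.

€0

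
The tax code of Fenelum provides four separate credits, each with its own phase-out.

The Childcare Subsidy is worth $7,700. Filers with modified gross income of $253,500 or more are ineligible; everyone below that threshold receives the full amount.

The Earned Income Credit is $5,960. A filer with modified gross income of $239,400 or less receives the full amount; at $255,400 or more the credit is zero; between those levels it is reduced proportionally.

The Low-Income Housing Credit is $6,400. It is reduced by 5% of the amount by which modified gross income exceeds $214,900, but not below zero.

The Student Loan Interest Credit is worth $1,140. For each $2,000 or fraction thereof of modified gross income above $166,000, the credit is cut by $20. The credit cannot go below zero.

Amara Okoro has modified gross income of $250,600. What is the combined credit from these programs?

$14,383

Childcare Subsidy: $250,600 is below the $253,500 cutoff, so the full $7,700 applies.
Earned Income Credit: $250,600 is $11,200 into a $16,000 phase-out range, leaving 4,800/16,000 of the credit: $5,960 × 4,800/16,000 = $1,788.
Low-Income Housing Credit: 5% of the $35,700 excess over $214,900 is $1,785; credit = $6,400 − $1,785 = $4,615.
Student Loan Interest Credit: income exceeds $166,000 by $84,600, which is 43 full-or-partial $2,000 increments; reduction = 43 × $20 = $860, leaving $280.
Total: $7,700 + $1,788 + $4,615 + $280 = $14,383.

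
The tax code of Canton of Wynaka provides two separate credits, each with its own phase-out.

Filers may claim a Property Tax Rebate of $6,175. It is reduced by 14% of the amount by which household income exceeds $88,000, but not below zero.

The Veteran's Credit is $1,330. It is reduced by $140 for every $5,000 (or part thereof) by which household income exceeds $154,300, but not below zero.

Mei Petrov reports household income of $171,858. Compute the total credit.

$770

Property Tax Rebate: 14% of the $83,858 excess over $88,000 is $11,740.12 ≥ base, so the credit is $0.
Veteran's Credit: income exceeds $154,300 by $17,558, which is 4 full-or-partial $5,000 increments; reduction = 4 × $140 = $560, leaving $770.
Total: $0 + $770 = $770.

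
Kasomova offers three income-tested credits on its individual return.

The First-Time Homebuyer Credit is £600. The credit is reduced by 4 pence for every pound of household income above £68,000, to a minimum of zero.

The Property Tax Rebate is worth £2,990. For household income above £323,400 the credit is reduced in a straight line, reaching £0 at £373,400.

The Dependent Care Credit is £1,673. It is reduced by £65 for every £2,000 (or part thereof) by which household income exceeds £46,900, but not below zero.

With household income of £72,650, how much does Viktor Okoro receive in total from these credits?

First-Time Homebuyer Credit: 4% of the £4,650 excess over £68,000 is £186; credit = £600 − £186 = £414.
Property Tax Rebate: £72,650 is at or below the £323,400 threshold, so the full £2,990 applies.
Dependent Care Credit: income exceeds £46,900 by £25,750, which is 13 full-or-partial £2,000 increments; reduction = 13 × £65 = £845, leaving £828.
Total: £414 + £2,990 + £828 = £4,232.

£4,232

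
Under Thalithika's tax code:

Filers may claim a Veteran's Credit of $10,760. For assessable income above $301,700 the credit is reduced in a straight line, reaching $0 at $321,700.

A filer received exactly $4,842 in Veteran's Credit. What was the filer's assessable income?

$4,842 is 4,842/10,760 of the full $10,760, so 5,918/10,760 of the $20,000 range has been used: income = $301,700 + $20,000 × 5,918/10,760 = $312,700.

$312,700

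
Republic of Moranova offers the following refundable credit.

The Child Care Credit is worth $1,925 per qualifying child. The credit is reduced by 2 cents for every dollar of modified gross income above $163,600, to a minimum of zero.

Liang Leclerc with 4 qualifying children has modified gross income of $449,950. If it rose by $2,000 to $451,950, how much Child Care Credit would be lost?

$40

At $449,950 — base = 4 × $1,925 = $7,700. 2% of the $286,350 excess over $163,600 is $5,727; credit = $7,700 − $5,727 = $1,973.
At $451,950 — base = 4 × $1,925 = $7,700. 2% of the $288,350 excess over $163,600 is $5,767; credit = $7,700 − $5,767 = $1,933.
Lost: $1,973 − $1,933 = $40.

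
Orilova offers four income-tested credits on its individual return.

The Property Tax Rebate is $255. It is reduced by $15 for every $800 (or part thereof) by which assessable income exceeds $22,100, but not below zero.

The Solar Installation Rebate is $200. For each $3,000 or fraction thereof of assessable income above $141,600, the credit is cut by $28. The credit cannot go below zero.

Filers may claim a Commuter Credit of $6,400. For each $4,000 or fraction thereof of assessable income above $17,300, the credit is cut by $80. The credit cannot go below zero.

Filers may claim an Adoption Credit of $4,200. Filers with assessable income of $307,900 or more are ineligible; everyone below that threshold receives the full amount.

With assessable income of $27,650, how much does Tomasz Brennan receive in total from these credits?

$10,710

Property Tax Rebate: income exceeds $22,100 by $5,550, which is 7 full-or-partial $800 increments; reduction = 7 × $15 = $105, leaving $150.
Solar Installation Rebate: $27,650 is at or below the $141,600 threshold, so the full $200 applies.
Commuter Credit: income exceeds $17,300 by $10,350, which is 3 full-or-partial $4,000 increments; reduction = 3 × $80 = $240, leaving $6,160.
Adoption Credit: $27,650 is below the $307,900 cutoff, so the full $4,200 applies.
Total: $150 + $200 + $6,160 + $4,200 = $10,710.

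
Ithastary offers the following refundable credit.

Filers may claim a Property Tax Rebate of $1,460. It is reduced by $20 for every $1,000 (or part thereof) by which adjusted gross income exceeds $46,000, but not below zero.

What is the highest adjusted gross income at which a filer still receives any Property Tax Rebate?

After 72 increments the reduction is 72 × $20 = $1,440, leaving $20; one more increment wipes it out. Increment 72 ends at excess 72 × $1,000 = $72,000, so the highest qualifying income is $46,000 + $72,000 = $118,000.

$118,000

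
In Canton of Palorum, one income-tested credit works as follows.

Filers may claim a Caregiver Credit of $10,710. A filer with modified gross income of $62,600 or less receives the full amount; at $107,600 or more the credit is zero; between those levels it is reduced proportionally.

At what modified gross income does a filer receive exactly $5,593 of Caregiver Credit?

$5,593 is 5,593/10,710 of the full $10,710, so 5,117/10,710 of the $45,000 range has been used: income = $62,600 + $45,000 × 5,117/10,710 = $84,100.

$84,100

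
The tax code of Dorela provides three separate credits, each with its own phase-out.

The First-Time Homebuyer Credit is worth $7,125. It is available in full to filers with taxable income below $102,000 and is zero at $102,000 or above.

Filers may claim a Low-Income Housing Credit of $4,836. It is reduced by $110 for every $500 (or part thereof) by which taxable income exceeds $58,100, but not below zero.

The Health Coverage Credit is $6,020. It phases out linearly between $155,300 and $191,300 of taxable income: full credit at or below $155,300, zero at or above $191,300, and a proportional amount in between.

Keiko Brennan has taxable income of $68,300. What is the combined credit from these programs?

First-Time Homebuyer Credit: $68,300 is below the $102,000 cutoff, so the full $7,125 applies.
Low-Income Housing Credit: income exceeds $58,100 by $10,200, which is 21 full-or-partial $500 increments; reduction = 21 × $110 = $2,310, leaving $2,526.
Health Coverage Credit: $68,300 is at or below the $155,300 threshold, so the full $6,020 applies.
Total: $7,125 + $2,526 + $6,020 = $15,671.

$15,671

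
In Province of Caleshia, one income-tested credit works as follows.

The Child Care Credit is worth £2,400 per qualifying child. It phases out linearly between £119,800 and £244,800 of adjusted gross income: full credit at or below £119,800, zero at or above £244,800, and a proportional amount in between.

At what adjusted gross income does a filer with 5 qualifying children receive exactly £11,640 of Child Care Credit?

Full credit = 5 × £2,400 = £12,000.
£11,640 is 11,640/12,000 of the full £12,000, so 360/12,000 of the £125,000 range has been used: income = £119,800 + £125,000 × 360/12,000 = £123,550.

£123,550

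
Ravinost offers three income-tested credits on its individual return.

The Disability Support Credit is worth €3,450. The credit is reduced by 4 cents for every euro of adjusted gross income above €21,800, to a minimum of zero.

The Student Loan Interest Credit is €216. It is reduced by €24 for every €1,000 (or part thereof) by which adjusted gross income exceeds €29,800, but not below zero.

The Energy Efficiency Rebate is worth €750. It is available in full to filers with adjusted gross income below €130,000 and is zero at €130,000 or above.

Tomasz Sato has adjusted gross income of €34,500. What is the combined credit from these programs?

Disability Support Credit: 4% of the €12,700 excess over €21,800 is €508; credit = €3,450 − €508 = €2,942.
Student Loan Interest Credit: income exceeds €29,800 by €4,700, which is 5 full-or-partial €1,000 increments; reduction = 5 × €24 = €120, leaving €96.
Energy Efficiency Rebate: €34,500 is below the €130,000 cutoff, so the full €750 applies.
Total: €2,942 + €96 + €750 = €3,788.

€3,788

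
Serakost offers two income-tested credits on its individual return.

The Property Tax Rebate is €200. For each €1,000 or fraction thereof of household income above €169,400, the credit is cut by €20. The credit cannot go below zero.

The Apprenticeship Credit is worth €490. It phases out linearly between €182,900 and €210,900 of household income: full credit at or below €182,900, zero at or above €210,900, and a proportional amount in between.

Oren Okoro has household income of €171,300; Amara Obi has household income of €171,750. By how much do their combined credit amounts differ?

Oren (€171,300): Property Tax Rebate: income exceeds €169,400 by €1,900, which is 2 full-or-partial €1,000 increments; reduction = 2 × €20 = €40, leaving €160. Apprenticeship Credit: €171,300 is at or below the €182,900 threshold, so the full €490 applies. total €160 + €490 = €650
Amara (€171,750): Property Tax Rebate: income exceeds €169,400 by €2,350, which is 3 full-or-partial €1,000 increments; reduction = 3 × €20 = €60, leaving €140. Apprenticeship Credit: €171,750 is at or below the €182,900 threshold, so the full €490 applies. total €140 + €490 = €630
Difference: |€650 − €630| = €20.

€20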